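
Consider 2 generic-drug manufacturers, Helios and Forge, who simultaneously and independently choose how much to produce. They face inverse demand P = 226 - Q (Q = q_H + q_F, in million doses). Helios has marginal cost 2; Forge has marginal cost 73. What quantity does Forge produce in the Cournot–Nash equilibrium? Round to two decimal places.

27.33

Helios's profit: π_H = (226 - Q)q_H - (2q_H). Setting ∂π_H/∂q_H = 0: 224 - 2q_H - (q_F) = 0.
Forge's first-order condition: 153 - 2q_F - (q_H) = 0.
Best responses: q_H = (224 - q_F)/2, q_F = (153 - q_H)/2.
Solving the pair: q_H = 295/3, q_F = 82/3.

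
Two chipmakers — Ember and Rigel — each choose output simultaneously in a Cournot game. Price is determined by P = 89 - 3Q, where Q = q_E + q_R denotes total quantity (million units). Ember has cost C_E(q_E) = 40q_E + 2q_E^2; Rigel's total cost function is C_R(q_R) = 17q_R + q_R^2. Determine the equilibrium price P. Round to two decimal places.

Ember's profit: π_E = (89 - 3Q)q_E - (40q_E + 2q_E²). Setting ∂π_E/∂q_E = 0: 49 - 10q_E - 3(q_R) = 0.
Rigel's profit: π_R = (89 - 3Q)q_R - (17q_R + q_R²). Setting ∂π_R/∂q_R = 0: 72 - 8q_R - 3(q_E) = 0.
Rearranging gives the reaction functions q_E = (49 - 3q_R)/10 and q_R = (72 - 3q_E)/8.
Solving the pair: q_E = 176/71, q_R = 573/71.
Total output Q = 749/71, so price P = 89 - 3·(749/71) = 57.3521.

57.35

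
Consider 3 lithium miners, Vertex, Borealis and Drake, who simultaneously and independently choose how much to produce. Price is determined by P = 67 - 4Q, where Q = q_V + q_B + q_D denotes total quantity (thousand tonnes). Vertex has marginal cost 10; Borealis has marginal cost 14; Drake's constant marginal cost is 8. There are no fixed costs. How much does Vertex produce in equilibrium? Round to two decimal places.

3.69

Vertex's profit: π_V = (67 - 4Q)q_V - (10q_V). Setting ∂π_V/∂q_V = 0: 57 - 8q_V - 4(q_B + q_D) = 0.
Borealis's profit: π_B = (67 - 4Q)q_B - (14q_B). Setting ∂π_B/∂q_B = 0: 53 - 8q_B - 4(q_V + q_D) = 0.
Drake's profit: π_D = (67 - 4Q)q_D - (8q_D). Setting ∂π_D/∂q_D = 0: 59 - 8q_D - 4(q_V + q_B) = 0.
Summing all 3 equations gives 169 − 16Q = 0, hence Q = 169/16.
Back-substituting: q_V = (57 − 169/4)/4 = 59/16, q_B = (53 − 169/4)/4 = 43/16, q_D = (59 − 169/4)/4 = 67/16.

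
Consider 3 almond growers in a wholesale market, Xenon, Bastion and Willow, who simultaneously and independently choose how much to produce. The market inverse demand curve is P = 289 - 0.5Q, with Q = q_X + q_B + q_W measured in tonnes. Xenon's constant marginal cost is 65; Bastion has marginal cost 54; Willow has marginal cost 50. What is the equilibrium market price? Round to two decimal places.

114.50

Xenon's profit: π_X = (289 - 0.5Q)q_X - (65q_X). Setting ∂π_X/∂q_X = 0: 224 - q_X - (1/2)(q_B + q_W) = 0.
Bastion's first-order condition: 235 - q_B - (1/2)(q_X + q_W) = 0.
Willow's first-order condition: 239 - q_W - (1/2)(q_X + q_B) = 0.
Adding the 3 first-order conditions: 698 − 2Q = 0, so Q = 349.
Back-substituting: q_X = (224 − 349/2)/(1/2) = 99, q_B = (235 − 349/2)/(1/2) = 121, q_W = (239 − 349/2)/(1/2) = 129.
Total output Q = 349, so price P = 289 - (1/2)·349 = 229/2.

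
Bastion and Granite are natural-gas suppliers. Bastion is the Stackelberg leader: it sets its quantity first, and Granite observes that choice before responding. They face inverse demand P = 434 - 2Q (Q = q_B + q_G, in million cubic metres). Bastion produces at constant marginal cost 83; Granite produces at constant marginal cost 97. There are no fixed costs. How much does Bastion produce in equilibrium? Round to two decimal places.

91.25

Solve by backward induction. Given q_B, the follower Granite maximises π_G = (434 - 2q_B - 2q_G)q_G - 97q_G.
∂π_G/∂q_G = 337 - 2q_B - 4q_G = 0 gives the reaction function q_G = (337 - 2q_B)/4.
Bastion substitutes q_G(q_B) into its own profit: π_B = q_B(434 - 2q_B - (337 - 2q_B)/2) - 83q_B = (531/2 - q_B)q_B - 83q_B.
Maximising: ∂π_B/∂q_B = 365/2 - 2q_B = 0, giving q_B = 365/4.
Then q_G = (337 - 2·(365/4))/4 = 309/8.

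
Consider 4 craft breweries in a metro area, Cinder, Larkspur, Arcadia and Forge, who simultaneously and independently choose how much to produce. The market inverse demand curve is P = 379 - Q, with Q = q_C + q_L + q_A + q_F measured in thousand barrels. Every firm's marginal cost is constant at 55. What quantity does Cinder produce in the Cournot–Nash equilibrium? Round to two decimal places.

A representative firm's profit is π_i = q_i(379 - Q) - 55q_i.
Setting ∂π_i/∂q_i = 0 with rivals' quantities fixed: 324 - 2q_i - Σ_{j≠i} q_j = 0.
With identical firms every q_j equals q_i, so Σ_{j≠i} q_j = 3q_i and 324 = 5q_i, giving q_i = 324/5.

64.80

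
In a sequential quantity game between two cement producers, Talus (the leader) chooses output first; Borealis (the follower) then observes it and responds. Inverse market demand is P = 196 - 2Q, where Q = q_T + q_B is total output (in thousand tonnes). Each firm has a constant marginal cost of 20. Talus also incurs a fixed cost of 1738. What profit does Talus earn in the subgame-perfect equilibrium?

Solve by backward induction. Given q_T, the follower Borealis maximises π_B = (196 - 2q_T - 2q_B)q_B - 20q_B.
∂π_B/∂q_B = 176 - 2q_T - 4q_B = 0 gives the reaction function q_B = (176 - 2q_T)/4.
Talus substitutes q_B(q_T) into its own profit: π_T = q_T(196 - 2q_T - (176 - 2q_T)/2) - 20q_T = (108 - q_T)q_T - 20q_T.
Maximising: ∂π_T/∂q_T = 88 - 2q_T = 0, giving q_T = 44.
Then q_B = (176 - 2·44)/4 = 22.
Price P = 196 - 2·66 = 64.
Talus's profit: (64 - 20)·44 - 1738 = 198.

198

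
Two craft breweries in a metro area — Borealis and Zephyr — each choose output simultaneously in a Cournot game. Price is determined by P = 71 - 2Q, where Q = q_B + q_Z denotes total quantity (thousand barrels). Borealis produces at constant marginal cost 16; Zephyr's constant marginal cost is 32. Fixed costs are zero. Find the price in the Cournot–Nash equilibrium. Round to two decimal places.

Borealis's profit: π_B = (71 - 2Q)q_B - (16q_B). Setting ∂π_B/∂q_B = 0: 55 - 4q_B - 2(q_Z) = 0.
Zephyr's first-order condition: 39 - 4q_Z - 2(q_B) = 0.
Rearranging gives the reaction functions q_B = (55 - 2q_Z)/4 and q_Z = (39 - 2q_B)/4.
Solving the pair: q_B = 71/6, q_Z = 23/6.
Total output Q = 47/3, so price P = 71 - 2·(47/3) = 119/3.

39.67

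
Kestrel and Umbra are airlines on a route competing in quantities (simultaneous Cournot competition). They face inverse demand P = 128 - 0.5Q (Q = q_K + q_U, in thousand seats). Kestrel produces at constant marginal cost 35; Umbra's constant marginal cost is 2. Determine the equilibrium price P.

Kestrel's profit: π_K = (128 - 0.5Q)q_K - (35q_K). Setting ∂π_K/∂q_K = 0: 93 - q_K - (1/2)(q_U) = 0.
Umbra's profit: π_U = (128 - 0.5Q)q_U - (2q_U). Setting ∂π_U/∂q_U = 0: 126 - q_U - (1/2)(q_K) = 0.
Best responses: q_K = (93 - (1/2)q_U), q_U = (126 - (1/2)q_K).
Solving the pair: q_K = 40, q_U = 106.
Total output Q = 146, so price P = 128 - (1/2)·146 = 55.

55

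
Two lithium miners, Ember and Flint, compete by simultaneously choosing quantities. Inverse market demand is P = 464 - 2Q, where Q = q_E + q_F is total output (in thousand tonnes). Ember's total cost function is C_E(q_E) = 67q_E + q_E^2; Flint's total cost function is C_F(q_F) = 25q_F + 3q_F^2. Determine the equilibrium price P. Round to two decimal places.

287.86

Ember's profit: π_E = (464 - 2Q)q_E - (67q_E + q_E²). Setting ∂π_E/∂q_E = 0: 397 - 6q_E - 2(q_F) = 0.
Flint's profit: π_F = (464 - 2Q)q_F - (25q_F + 3q_F²). Setting ∂π_F/∂q_F = 0: 439 - 10q_F - 2(q_E) = 0.
So q_E = (397 - 2q_F)/6 and q_F = (439 - 2q_E)/10.
Solving the pair: q_E = 773/14, q_F = 230/7.
Total output Q = 1233/14, so price P = 464 - 2·(1233/14) = 287.8571.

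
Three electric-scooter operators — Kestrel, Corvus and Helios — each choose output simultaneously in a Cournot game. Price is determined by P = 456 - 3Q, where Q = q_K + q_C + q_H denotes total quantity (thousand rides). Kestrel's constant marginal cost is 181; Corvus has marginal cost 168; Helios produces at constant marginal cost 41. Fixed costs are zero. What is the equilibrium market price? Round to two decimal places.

211.50

Kestrel's profit: π_K = (456 - 3Q)q_K - (181q_K). Setting ∂π_K/∂q_K = 0: 275 - 6q_K - 3(q_C + q_H) = 0.
Corvus's first-order condition: 288 - 6q_C - 3(q_K + q_H) = 0.
Helios's first-order condition: 415 - 6q_H - 3(q_K + q_C) = 0.
Adding the 3 first-order conditions: 978 − 12Q = 0, so Q = 163/2.
Back-substituting: q_K = (275 − 489/2)/3 = 61/6, q_C = (288 − 489/2)/3 = 29/2, q_H = (415 − 489/2)/3 = 341/6.
Total output Q = 163/2, so price P = 456 - 3·(163/2) = 423/2.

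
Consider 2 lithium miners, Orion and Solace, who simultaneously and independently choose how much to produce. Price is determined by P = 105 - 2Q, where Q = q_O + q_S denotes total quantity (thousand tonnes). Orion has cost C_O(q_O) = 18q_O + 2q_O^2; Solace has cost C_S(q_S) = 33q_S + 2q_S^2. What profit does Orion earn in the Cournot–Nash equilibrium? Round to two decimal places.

338.56

Orion's profit: π_O = (105 - 2Q)q_O - (18q_O + 2q_O²). Setting ∂π_O/∂q_O = 0: 87 - 8q_O - 2(q_S) = 0.
Solace's profit: π_S = (105 - 2Q)q_S - (33q_S + 2q_S²). Setting ∂π_S/∂q_S = 0: 72 - 8q_S - 2(q_O) = 0.
So q_O = (87 - 2q_S)/8 and q_S = (72 - 2q_O)/8.
Substituting one into the other gives q_O = 46/5 and q_S = 67/10.
Price P = 105 - 2·(159/10) = 366/5.
Orion's profit: (366/5)·(46/5) - 18·(46/5) - 2(46/5)² = 338.5600.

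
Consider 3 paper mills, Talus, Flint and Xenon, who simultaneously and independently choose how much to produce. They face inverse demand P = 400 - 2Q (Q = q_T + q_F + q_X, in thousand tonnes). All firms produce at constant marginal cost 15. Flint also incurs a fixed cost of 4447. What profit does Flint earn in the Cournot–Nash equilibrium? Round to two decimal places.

A representative firm's profit is π_i = q_i(400 - 2Q) - 15q_i.
First-order condition (treating rivals' output as given): 385 - 4q_i - 2·Σ_{j≠i} q_j = 0.
With identical firms every q_j equals q_i, so Σ_{j≠i} q_j = 2q_i and 385 = 8q_i, giving q_i = 385/8.
Price P = 400 - 2·(1155/8) = 445/4.
Flint's profit: (445/4 - 15)·(385/8) - 4447 = 185.0313.

185.03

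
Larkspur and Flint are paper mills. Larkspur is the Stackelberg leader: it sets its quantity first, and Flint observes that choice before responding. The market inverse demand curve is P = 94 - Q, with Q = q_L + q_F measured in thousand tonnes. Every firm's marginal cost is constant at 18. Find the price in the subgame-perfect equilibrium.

Solve by backward induction. Given q_L, the follower Flint maximises π_F = (94 - q_L - q_F)q_F - 18q_F.
Follower FOC: 76 - q_L - 2q_F = 0, so q_F(q_L) = (76 - q_L)/2.
The leader anticipates this reaction. Substituting into P = 94 - Q gives P = 56 - (1/2)q_L, so π_L = (56 - (1/2)q_L)q_L - 18q_L.
Maximising: ∂π_L/∂q_L = 38 - q_L = 0, giving q_L = 38.
Then q_F = (76 - 38)/2 = 19.
Total output Q = 57, so price P = 94 - 57 = 37.

37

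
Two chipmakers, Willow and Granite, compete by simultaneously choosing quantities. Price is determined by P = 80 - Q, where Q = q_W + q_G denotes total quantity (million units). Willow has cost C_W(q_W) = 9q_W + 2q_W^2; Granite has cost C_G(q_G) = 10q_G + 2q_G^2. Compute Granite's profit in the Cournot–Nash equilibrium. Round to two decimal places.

Willow's profit: π_W = (80 - Q)q_W - (9q_W + 2q_W²). Setting ∂π_W/∂q_W = 0: 71 - 6q_W - (q_G) = 0.
Granite's profit: π_G = (80 - Q)q_G - (10q_G + 2q_G²). Setting ∂π_G/∂q_G = 0: 70 - 6q_G - (q_W) = 0.
So q_W = (71 - q_G)/6 and q_G = (70 - q_W)/6.
Substituting one into the other gives q_W = 356/35 and q_G = 349/35.
Price P = 80 - 141/7 = 419/7.
Granite's profit: (419/7)·(349/35) - 10·(349/35) - 2(349/35)² = 298.2882.

298.29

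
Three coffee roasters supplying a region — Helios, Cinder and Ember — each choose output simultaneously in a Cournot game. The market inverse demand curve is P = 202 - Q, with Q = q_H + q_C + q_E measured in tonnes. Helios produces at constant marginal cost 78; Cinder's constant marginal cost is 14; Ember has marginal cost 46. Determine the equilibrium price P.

Helios's profit: π_H = (202 - Q)q_H - (78q_H). Setting ∂π_H/∂q_H = 0: 124 - 2q_H - (q_C + q_E) = 0.
Cinder's first-order condition: 188 - 2q_C - (q_H + q_E) = 0.
Ember's profit: π_E = (202 - Q)q_E - (46q_E). Setting ∂π_E/∂q_E = 0: 156 - 2q_E - (q_H + q_C) = 0.
Adding the 3 first-order conditions: 468 − 4Q = 0, so Q = 117.
Back-substituting: q_H = (124 − 117) = 7, q_C = (188 − 117) = 71, q_E = (156 − 117) = 39.
Total output Q = 117, so price P = 202 - 117 = 85.

85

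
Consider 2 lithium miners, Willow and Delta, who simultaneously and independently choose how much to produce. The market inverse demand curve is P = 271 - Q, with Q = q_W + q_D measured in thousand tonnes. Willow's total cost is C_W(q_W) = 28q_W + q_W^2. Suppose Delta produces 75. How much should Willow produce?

42

With the rival's output fixed at 75, Willow's profit is π_W = (271 - 75 - q_W)q_W - (28q_W + q_W²) = (196 - q_W)q_W - (28q_W + q_W²).
∂π_W/∂q_W = 168 - 4q_W = 0, so q_W = 42.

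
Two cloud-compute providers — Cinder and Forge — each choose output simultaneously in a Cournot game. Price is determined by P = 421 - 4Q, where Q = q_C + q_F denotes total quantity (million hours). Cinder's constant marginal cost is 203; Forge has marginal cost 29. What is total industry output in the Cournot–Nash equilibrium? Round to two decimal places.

50.83

Cinder's profit: π_C = (421 - 4Q)q_C - (203q_C). Setting ∂π_C/∂q_C = 0: 218 - 8q_C - 4(q_F) = 0.
Forge's first-order condition: 392 - 8q_F - 4(q_C) = 0.
Best responses: q_C = (218 - 4q_F)/8, q_F = (392 - 4q_C)/8.
Substituting one into the other gives q_C = 11/3 and q_F = 283/6.
Total output Q = 11/3 + 283/6 = 305/6.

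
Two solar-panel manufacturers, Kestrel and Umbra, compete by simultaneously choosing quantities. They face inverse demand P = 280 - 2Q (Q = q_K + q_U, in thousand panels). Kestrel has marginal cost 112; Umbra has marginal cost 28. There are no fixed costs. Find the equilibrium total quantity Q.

70

Kestrel's profit: π_K = (280 - 2Q)q_K - (112q_K). Setting ∂π_K/∂q_K = 0: 168 - 4q_K - 2(q_U) = 0.
Umbra's profit: π_U = (280 - 2Q)q_U - (28q_U). Setting ∂π_U/∂q_U = 0: 252 - 4q_U - 2(q_K) = 0.
Rearranging gives the reaction functions q_K = (168 - 2q_U)/4 and q_U = (252 - 2q_K)/4.
Solving the pair: q_K = 14, q_U = 56.
Total output Q = 14 + 56 = 70.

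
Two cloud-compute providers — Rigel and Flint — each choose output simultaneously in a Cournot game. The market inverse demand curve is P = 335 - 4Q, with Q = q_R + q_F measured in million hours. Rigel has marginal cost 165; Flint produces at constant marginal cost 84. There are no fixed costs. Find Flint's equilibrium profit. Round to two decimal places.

Rigel's profit: π_R = (335 - 4Q)q_R - (165q_R). Setting ∂π_R/∂q_R = 0: 170 - 8q_R - 4(q_F) = 0.
Flint's first-order condition: 251 - 8q_F - 4(q_R) = 0.
So q_R = (170 - 4q_F)/8 and q_F = (251 - 4q_R)/8.
Solving the pair: q_R = 89/12, q_F = 83/3.
Price P = 335 - 4·(421/12) = 584/3.
Flint's profit: (584/3 - 84)·(83/3) = 3061.7778.

3061.78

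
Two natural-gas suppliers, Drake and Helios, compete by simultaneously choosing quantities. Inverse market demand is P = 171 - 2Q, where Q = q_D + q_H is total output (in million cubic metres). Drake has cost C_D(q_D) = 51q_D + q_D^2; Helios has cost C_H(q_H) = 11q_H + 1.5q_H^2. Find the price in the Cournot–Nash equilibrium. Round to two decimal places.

Drake's profit: π_D = (171 - 2Q)q_D - (51q_D + q_D²). Setting ∂π_D/∂q_D = 0: 120 - 6q_D - 2(q_H) = 0.
Helios's first-order condition: 160 - 7q_H - 2(q_D) = 0.
Rearranging gives the reaction functions q_D = (120 - 2q_H)/6 and q_H = (160 - 2q_D)/7.
Solving the pair: q_D = 260/19, q_H = 360/19.
Total output Q = 620/19, so price P = 171 - 2·(620/19) = 105.7368.

105.74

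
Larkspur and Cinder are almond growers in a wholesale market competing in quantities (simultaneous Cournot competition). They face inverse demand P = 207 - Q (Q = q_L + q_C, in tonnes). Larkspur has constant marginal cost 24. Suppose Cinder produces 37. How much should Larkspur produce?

73

With the rival's output fixed at 37, Larkspur's profit is π_L = (207 - 37 - q_L)q_L - (24q_L) = (170 - q_L)q_L - (24q_L).
∂π_L/∂q_L = 146 - 2q_L = 0, so q_L = 73.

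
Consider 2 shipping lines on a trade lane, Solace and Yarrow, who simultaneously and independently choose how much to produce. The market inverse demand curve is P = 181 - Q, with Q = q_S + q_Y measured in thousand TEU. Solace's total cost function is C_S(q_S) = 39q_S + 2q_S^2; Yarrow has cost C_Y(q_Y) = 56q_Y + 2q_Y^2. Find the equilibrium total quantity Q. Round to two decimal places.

Solace's profit: π_S = (181 - Q)q_S - (39q_S + 2q_S²). Setting ∂π_S/∂q_S = 0: 142 - 6q_S - (q_Y) = 0.
Yarrow's first-order condition: 125 - 6q_Y - (q_S) = 0.
Best responses: q_S = (142 - q_Y)/6, q_Y = (125 - q_S)/6.
Solving the pair: q_S = 727/35, q_Y = 608/35.
Total output Q = 727/35 + 608/35 = 267/7.

38.14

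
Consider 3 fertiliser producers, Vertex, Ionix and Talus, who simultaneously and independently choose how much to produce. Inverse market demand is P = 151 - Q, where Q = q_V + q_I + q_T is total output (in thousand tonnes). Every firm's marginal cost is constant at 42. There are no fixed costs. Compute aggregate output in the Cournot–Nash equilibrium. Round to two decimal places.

81.75

A representative firm's profit is π_i = q_i(151 - Q) - 42q_i.
First-order condition (treating rivals' output as given): 109 - 2q_i - Σ_{j≠i} q_j = 0.
With identical firms every q_j equals q_i, so Σ_{j≠i} q_j = 2q_i and 109 = 4q_i, giving q_i = 109/4.
Total output Q = 109/4 + 109/4 + 109/4 = 327/4.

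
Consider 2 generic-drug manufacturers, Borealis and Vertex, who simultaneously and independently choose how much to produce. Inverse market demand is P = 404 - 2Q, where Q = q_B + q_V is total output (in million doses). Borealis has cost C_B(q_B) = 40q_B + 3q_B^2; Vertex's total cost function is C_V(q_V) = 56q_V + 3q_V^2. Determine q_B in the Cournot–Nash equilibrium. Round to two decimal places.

Borealis's profit: π_B = (404 - 2Q)q_B - (40q_B + 3q_B²). Setting ∂π_B/∂q_B = 0: 364 - 10q_B - 2(q_V) = 0.
Vertex's first-order condition: 348 - 10q_V - 2(q_B) = 0.
So q_B = (364 - 2q_V)/10 and q_V = (348 - 2q_B)/10.
Solving the pair: q_B = 92/3, q_V = 86/3.

30.67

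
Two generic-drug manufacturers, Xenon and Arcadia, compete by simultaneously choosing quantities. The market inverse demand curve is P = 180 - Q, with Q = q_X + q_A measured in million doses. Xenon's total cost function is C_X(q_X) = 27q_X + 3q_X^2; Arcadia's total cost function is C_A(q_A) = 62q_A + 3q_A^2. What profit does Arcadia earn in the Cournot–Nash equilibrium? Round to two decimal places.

630.57

Xenon's profit: π_X = (180 - Q)q_X - (27q_X + 3q_X²). Setting ∂π_X/∂q_X = 0: 153 - 8q_X - (q_A) = 0.
Arcadia's first-order condition: 118 - 8q_A - (q_X) = 0.
Rearranging gives the reaction functions q_X = (153 - q_A)/8 and q_A = (118 - q_X)/8.
Solving the pair: q_X = 158/9, q_A = 113/9.
Price P = 180 - 271/9 = 1349/9.
Arcadia's profit: (1349/9)·(113/9) - 62·(113/9) - 3(113/9)² = 630.5679.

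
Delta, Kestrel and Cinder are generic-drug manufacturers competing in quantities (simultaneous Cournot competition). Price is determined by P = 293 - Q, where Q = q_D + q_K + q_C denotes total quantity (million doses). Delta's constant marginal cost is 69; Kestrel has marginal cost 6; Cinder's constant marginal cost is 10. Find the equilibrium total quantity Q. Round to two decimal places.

198.50

Delta's profit: π_D = (293 - Q)q_D - (69q_D). Setting ∂π_D/∂q_D = 0: 224 - 2q_D - (q_K + q_C) = 0.
Kestrel's first-order condition: 287 - 2q_K - (q_D + q_C) = 0.
Cinder's first-order condition: 283 - 2q_C - (q_D + q_K) = 0.
Adding the 3 first-order conditions: 794 − 4Q = 0, so Q = 397/2.
Back-substituting: q_D = (224 − 397/2) = 51/2, q_K = (287 − 397/2) = 177/2, q_C = (283 − 397/2) = 169/2.
Total output Q = 51/2 + 177/2 + 169/2 = 397/2.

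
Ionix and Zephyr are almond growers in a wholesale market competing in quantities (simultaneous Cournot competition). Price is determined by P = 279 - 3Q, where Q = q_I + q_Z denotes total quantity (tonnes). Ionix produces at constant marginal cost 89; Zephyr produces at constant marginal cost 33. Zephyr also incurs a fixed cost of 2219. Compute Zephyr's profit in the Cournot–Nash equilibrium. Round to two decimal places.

1158.93

Ionix's profit: π_I = (279 - 3Q)q_I - (89q_I). Setting ∂π_I/∂q_I = 0: 190 - 6q_I - 3(q_Z) = 0.
Zephyr's first-order condition: 246 - 6q_Z - 3(q_I) = 0.
Rearranging gives the reaction functions q_I = (190 - 3q_Z)/6 and q_Z = (246 - 3q_I)/6.
Solving the pair: q_I = 134/9, q_Z = 302/9.
Price P = 279 - 3·(436/9) = 401/3.
Zephyr's profit: (401/3 - 33)·(302/9) - 2219 = 1158.9259.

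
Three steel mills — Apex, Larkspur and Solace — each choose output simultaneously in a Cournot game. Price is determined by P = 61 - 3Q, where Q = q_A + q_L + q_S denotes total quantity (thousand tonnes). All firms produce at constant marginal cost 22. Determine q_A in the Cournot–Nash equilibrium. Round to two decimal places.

3.25

Each firm earns π_i = (61 - 3Q)q_i - 22q_i.
Setting ∂π_i/∂q_i = 0 with rivals' quantities fixed: 39 - 6q_i - 3·Σ_{j≠i} q_j = 0.
By symmetry each firm produces the same amount; substituting Σ_{j≠i} q_j = 2q_i yields q_i = 39/12 = 13/4.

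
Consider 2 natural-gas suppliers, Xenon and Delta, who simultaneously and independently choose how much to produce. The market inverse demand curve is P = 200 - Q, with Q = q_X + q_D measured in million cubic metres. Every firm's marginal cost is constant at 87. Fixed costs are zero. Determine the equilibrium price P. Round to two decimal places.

Each firm earns π_i = (200 - Q)q_i - 87q_i.
First-order condition (treating rivals' output as given): 113 - 2q_i - q_j = 0.
By symmetry each firm produces the same amount; substituting q_j = q_i yields q_i = 113/3.
Total output Q = 226/3, so price P = 200 - 226/3 = 374/3.

124.67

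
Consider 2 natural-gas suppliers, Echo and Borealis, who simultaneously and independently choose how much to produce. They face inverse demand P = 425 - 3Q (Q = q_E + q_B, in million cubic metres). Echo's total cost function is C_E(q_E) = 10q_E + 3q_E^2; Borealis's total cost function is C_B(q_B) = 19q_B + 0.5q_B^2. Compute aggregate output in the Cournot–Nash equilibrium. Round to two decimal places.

70.85

Echo's profit: π_E = (425 - 3Q)q_E - (10q_E + 3q_E²). Setting ∂π_E/∂q_E = 0: 415 - 12q_E - 3(q_B) = 0.
Borealis's first-order condition: 406 - 7q_B - 3(q_E) = 0.
So q_E = (415 - 3q_B)/12 and q_B = (406 - 3q_E)/7.
Substituting one into the other gives q_E = 1687/75 and q_B = 1209/25.
Total output Q = 1687/75 + 1209/25 = 70.8533.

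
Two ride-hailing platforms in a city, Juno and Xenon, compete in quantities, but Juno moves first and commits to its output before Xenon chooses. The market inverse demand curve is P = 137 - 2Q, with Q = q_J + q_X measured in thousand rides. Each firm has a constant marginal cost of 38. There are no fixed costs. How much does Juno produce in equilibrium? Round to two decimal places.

24.75

Solve by backward induction. Given q_J, the follower Xenon maximises π_X = (137 - 2q_J - 2q_X)q_X - 38q_X.
Setting the follower's marginal profit to zero, 99 - 2q_J - 4q_X = 0, i.e. q_X = (99 - 2q_J)/4.
Juno substitutes q_X(q_J) into its own profit: π_J = q_J(137 - 2q_J - (99 - 2q_J)/2) - 38q_J = (175/2 - q_J)q_J - 38q_J.
Leader FOC: 99/2 - 2q_J = 0, so q_J = 99/4.
Then q_X = (99 - 2·(99/4))/4 = 99/8.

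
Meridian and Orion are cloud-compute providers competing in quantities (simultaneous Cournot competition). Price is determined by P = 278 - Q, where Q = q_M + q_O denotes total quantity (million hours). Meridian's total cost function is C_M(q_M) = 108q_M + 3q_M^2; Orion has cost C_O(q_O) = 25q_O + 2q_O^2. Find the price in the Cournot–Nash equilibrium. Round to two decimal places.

Meridian's profit: π_M = (278 - Q)q_M - (108q_M + 3q_M²). Setting ∂π_M/∂q_M = 0: 170 - 8q_M - (q_O) = 0.
Orion's first-order condition: 253 - 6q_O - (q_M) = 0.
Best responses: q_M = (170 - q_O)/8, q_O = (253 - q_M)/6.
Solving the pair: q_M = 767/47, q_O = 1854/47.
Total output Q = 55.7660, so price P = 278 - 55.7660 = 222.2340.

222.23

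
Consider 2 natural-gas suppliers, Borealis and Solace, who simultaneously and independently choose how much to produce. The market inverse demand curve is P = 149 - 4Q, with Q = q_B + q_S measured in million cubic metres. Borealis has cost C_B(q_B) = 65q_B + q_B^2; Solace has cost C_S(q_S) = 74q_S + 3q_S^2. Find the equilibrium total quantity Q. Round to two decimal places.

10.40

Borealis's profit: π_B = (149 - 4Q)q_B - (65q_B + q_B²). Setting ∂π_B/∂q_B = 0: 84 - 10q_B - 4(q_S) = 0.
Solace's profit: π_S = (149 - 4Q)q_S - (74q_S + 3q_S²). Setting ∂π_S/∂q_S = 0: 75 - 14q_S - 4(q_B) = 0.
Best responses: q_B = (84 - 4q_S)/10, q_S = (75 - 4q_B)/14.
Substituting one into the other gives q_B = 219/31 and q_S = 207/62.
Total output Q = 219/31 + 207/62 = 645/62.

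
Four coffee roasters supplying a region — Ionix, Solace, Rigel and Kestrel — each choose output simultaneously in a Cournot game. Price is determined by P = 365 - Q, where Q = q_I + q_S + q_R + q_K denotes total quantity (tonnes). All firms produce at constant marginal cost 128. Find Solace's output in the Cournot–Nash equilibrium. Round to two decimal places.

Each firm earns π_i = (365 - Q)q_i - 128q_i.
First-order condition (treating rivals' output as given): 237 - 2q_i - Σ_{j≠i} q_j = 0.
With identical firms every q_j equals q_i, so Σ_{j≠i} q_j = 3q_i and 237 = 5q_i, giving q_i = 237/5.

47.40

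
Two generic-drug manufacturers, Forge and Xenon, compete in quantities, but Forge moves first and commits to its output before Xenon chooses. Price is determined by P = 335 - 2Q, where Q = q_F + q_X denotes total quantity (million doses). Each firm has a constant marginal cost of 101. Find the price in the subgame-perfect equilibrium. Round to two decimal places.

159.50

The follower Xenon best-responds to any q_F: π_X = (335 - 2Q)q_X - 101q_X.
Setting the follower's marginal profit to zero, 234 - 2q_F - 4q_X = 0, i.e. q_X = (234 - 2q_F)/4.
The leader anticipates this reaction. Substituting into P = 335 - 2Q gives P = 218 - q_F, so π_F = (218 - q_F)q_F - 101q_F.
Leader FOC: 117 - 2q_F = 0, so q_F = 117/2.
Then q_X = (234 - 2·(117/2))/4 = 117/4.
Total output Q = 351/4, so price P = 335 - 2·(351/4) = 319/2.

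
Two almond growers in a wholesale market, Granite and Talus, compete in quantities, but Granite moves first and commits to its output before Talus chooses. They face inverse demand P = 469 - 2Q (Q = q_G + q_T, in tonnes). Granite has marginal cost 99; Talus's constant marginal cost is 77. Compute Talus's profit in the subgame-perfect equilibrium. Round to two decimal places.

5940.50

The follower Talus best-responds to any q_G: π_T = (469 - 2Q)q_T - 77q_T.
∂π_T/∂q_T = 392 - 2q_G - 4q_T = 0 gives the reaction function q_T = (392 - 2q_G)/4.
The leader anticipates this reaction. Substituting into P = 469 - 2Q gives P = 273 - q_G, so π_G = (273 - q_G)q_G - 99q_G.
Maximising: ∂π_G/∂q_G = 174 - 2q_G = 0, giving q_G = 87.
Then q_T = (392 - 2·87)/4 = 109/2.
Price P = 469 - 2·(283/2) = 186.
Talus's profit: (186 - 77)·(109/2) = 5940.5000.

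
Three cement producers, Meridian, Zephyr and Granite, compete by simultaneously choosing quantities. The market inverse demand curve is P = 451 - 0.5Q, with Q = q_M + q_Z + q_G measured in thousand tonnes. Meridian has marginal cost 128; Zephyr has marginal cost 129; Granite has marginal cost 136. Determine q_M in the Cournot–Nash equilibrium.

Meridian's profit: π_M = (451 - 0.5Q)q_M - (128q_M). Setting ∂π_M/∂q_M = 0: 323 - q_M - (1/2)(q_Z + q_G) = 0.
Zephyr's first-order condition: 322 - q_Z - (1/2)(q_M + q_G) = 0.
Granite's profit: π_G = (451 - 0.5Q)q_G - (136q_G). Setting ∂π_G/∂q_G = 0: 315 - q_G - (1/2)(q_M + q_Z) = 0.
Summing all 3 equations gives 960 − 2Q = 0, hence Q = 480.
Back-substituting: q_M = (323 − 240)/(1/2) = 166, q_Z = (322 − 240)/(1/2) = 164, q_G = (315 − 240)/(1/2) = 150.

166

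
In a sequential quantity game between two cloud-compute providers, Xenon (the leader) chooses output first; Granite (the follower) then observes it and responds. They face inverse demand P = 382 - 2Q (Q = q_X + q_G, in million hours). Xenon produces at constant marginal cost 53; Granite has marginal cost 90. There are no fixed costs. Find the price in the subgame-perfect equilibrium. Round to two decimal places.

144.50

The follower Granite best-responds to any q_X: π_G = (382 - 2Q)q_G - 90q_G.
Setting the follower's marginal profit to zero, 292 - 2q_X - 4q_G = 0, i.e. q_G = (292 - 2q_X)/4.
Xenon substitutes q_G(q_X) into its own profit: π_X = q_X(382 - 2q_X - (292 - 2q_X)/2) - 53q_X = (236 - q_X)q_X - 53q_X.
Leader FOC: 183 - 2q_X = 0, so q_X = 183/2.
Then q_G = (292 - 2·(183/2))/4 = 109/4.
Total output Q = 475/4, so price P = 382 - 2·(475/4) = 289/2.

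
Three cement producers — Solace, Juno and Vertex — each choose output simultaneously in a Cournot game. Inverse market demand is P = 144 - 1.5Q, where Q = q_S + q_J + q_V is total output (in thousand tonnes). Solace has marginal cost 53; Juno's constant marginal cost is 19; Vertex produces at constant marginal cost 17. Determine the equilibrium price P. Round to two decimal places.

58.25

Solace's profit: π_S = (144 - 1.5Q)q_S - (53q_S). Setting ∂π_S/∂q_S = 0: 91 - 3q_S - (3/2)(q_J + q_V) = 0.
Juno's profit: π_J = (144 - 1.5Q)q_J - (19q_J). Setting ∂π_J/∂q_J = 0: 125 - 3q_J - (3/2)(q_S + q_V) = 0.
Vertex's profit: π_V = (144 - 1.5Q)q_V - (17q_V). Setting ∂π_V/∂q_V = 0: 127 - 3q_V - (3/2)(q_S + q_J) = 0.
Summing all 3 equations gives 343 − 6Q = 0, hence Q = 343/6.
Back-substituting: q_S = (91 − 343/4)/(3/2) = 7/2, q_J = (125 − 343/4)/(3/2) = 157/6, q_V = (127 − 343/4)/(3/2) = 55/2.
Total output Q = 343/6, so price P = 144 - (3/2)·(343/6) = 233/4.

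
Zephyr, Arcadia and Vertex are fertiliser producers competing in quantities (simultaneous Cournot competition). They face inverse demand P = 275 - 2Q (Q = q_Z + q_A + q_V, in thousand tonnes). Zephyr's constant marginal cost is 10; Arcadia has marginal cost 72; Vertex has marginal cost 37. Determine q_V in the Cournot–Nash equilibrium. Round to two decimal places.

Zephyr's profit: π_Z = (275 - 2Q)q_Z - (10q_Z). Setting ∂π_Z/∂q_Z = 0: 265 - 4q_Z - 2(q_A + q_V) = 0.
Arcadia's profit: π_A = (275 - 2Q)q_A - (72q_A). Setting ∂π_A/∂q_A = 0: 203 - 4q_A - 2(q_Z + q_V) = 0.
Vertex's profit: π_V = (275 - 2Q)q_V - (37q_V). Setting ∂π_V/∂q_V = 0: 238 - 4q_V - 2(q_Z + q_A) = 0.
Summing all 3 equations gives 706 − 8Q = 0, hence Q = 353/4.
Back-substituting: q_Z = (265 − 353/2)/2 = 177/4, q_A = (203 − 353/2)/2 = 53/4, q_V = (238 − 353/2)/2 = 123/4.

30.75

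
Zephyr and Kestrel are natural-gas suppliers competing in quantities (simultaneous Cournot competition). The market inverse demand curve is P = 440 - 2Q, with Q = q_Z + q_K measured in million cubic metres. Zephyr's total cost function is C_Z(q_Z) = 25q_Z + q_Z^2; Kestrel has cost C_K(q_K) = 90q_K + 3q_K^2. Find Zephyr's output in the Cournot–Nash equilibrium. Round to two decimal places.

Zephyr's profit: π_Z = (440 - 2Q)q_Z - (25q_Z + q_Z²). Setting ∂π_Z/∂q_Z = 0: 415 - 6q_Z - 2(q_K) = 0.
Kestrel's profit: π_K = (440 - 2Q)q_K - (90q_K + 3q_K²). Setting ∂π_K/∂q_K = 0: 350 - 10q_K - 2(q_Z) = 0.
So q_Z = (415 - 2q_K)/6 and q_K = (350 - 2q_Z)/10.
Substituting one into the other gives q_Z = 1725/28 and q_K = 635/28.

61.61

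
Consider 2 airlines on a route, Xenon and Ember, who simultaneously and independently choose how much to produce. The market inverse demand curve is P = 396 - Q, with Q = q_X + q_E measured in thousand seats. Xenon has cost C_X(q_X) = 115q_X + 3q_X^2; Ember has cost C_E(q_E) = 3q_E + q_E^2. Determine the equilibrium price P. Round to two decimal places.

280.06

Xenon's profit: π_X = (396 - Q)q_X - (115q_X + 3q_X²). Setting ∂π_X/∂q_X = 0: 281 - 8q_X - (q_E) = 0.
Ember's profit: π_E = (396 - Q)q_E - (3q_E + q_E²). Setting ∂π_E/∂q_E = 0: 393 - 4q_E - (q_X) = 0.
So q_X = (281 - q_E)/8 and q_E = (393 - q_X)/4.
Substituting one into the other gives q_X = 731/31 and q_E = 92.3548.
Total output Q = 115.9355, so price P = 396 - 115.9355 = 280.0645.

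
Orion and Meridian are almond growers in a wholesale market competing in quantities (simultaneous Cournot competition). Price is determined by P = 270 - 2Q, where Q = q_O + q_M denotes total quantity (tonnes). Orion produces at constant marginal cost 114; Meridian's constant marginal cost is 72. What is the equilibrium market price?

152

Orion's profit: π_O = (270 - 2Q)q_O - (114q_O). Setting ∂π_O/∂q_O = 0: 156 - 4q_O - 2(q_M) = 0.
Meridian's profit: π_M = (270 - 2Q)q_M - (72q_M). Setting ∂π_M/∂q_M = 0: 198 - 4q_M - 2(q_O) = 0.
So q_O = (156 - 2q_M)/4 and q_M = (198 - 2q_O)/4.
Solving the pair: q_O = 19, q_M = 40.
Total output Q = 59, so price P = 270 - 2·59 = 152.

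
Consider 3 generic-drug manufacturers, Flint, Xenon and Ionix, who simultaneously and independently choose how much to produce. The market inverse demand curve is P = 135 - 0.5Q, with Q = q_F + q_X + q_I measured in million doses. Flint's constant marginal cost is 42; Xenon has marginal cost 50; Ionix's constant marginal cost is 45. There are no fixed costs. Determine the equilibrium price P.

Flint's profit: π_F = (135 - 0.5Q)q_F - (42q_F). Setting ∂π_F/∂q_F = 0: 93 - q_F - (1/2)(q_X + q_I) = 0.
Xenon's first-order condition: 85 - q_X - (1/2)(q_F + q_I) = 0.
Ionix's first-order condition: 90 - q_I - (1/2)(q_F + q_X) = 0.
Summing all 3 equations gives 268 − 2Q = 0, hence Q = 134.
Back-substituting: q_F = (93 − 67)/(1/2) = 52, q_X = (85 − 67)/(1/2) = 36, q_I = (90 − 67)/(1/2) = 46.
Total output Q = 134, so price P = 135 - (1/2)·134 = 68.

68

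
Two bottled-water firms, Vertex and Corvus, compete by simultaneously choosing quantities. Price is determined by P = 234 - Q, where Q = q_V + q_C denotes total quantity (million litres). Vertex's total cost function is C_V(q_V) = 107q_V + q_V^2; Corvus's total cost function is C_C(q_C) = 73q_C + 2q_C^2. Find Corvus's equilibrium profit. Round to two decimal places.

1515.82

Vertex's profit: π_V = (234 - Q)q_V - (107q_V + q_V²). Setting ∂π_V/∂q_V = 0: 127 - 4q_V - (q_C) = 0.
Corvus's first-order condition: 161 - 6q_C - (q_V) = 0.
Best responses: q_V = (127 - q_C)/4, q_C = (161 - q_V)/6.
Substituting one into the other gives q_V = 601/23 and q_C = 517/23.
Price P = 234 - 1118/23 = 185.3913.
Corvus's profit: 185.3913·(517/23) - 73·(517/23) - 2(517/23)² = 1515.8166.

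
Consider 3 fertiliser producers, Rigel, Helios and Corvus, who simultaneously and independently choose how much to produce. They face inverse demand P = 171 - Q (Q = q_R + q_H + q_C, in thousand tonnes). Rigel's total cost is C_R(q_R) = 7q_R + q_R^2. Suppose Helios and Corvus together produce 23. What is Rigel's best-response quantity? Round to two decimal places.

35.25

With rivals' combined output fixed at 23, Rigel's profit is π_R = (171 - 23 - q_R)q_R - (7q_R + q_R²) = (148 - q_R)q_R - (7q_R + q_R²).
∂π_R/∂q_R = 141 - 4q_R = 0, so q_R = 141/4.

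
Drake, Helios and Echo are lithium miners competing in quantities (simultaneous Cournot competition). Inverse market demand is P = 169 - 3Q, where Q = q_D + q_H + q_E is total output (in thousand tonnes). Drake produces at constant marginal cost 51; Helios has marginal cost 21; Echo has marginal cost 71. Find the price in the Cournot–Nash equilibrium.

78

Drake's profit: π_D = (169 - 3Q)q_D - (51q_D). Setting ∂π_D/∂q_D = 0: 118 - 6q_D - 3(q_H + q_E) = 0.
Helios's first-order condition: 148 - 6q_H - 3(q_D + q_E) = 0.
Echo's profit: π_E = (169 - 3Q)q_E - (71q_E). Setting ∂π_E/∂q_E = 0: 98 - 6q_E - 3(q_D + q_H) = 0.
Adding the 3 conditions: 364 − 6Q − 6Q = 0, i.e. Q = 91/3.
Back-substituting: q_D = (118 − 91)/3 = 9, q_H = (148 − 91)/3 = 19, q_E = (98 − 91)/3 = 7/3.
Total output Q = 91/3, so price P = 169 - 3·(91/3) = 78.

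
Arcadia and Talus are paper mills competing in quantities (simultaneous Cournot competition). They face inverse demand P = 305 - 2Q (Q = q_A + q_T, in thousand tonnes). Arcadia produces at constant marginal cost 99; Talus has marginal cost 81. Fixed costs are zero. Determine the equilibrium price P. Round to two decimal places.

Arcadia's profit: π_A = (305 - 2Q)q_A - (99q_A). Setting ∂π_A/∂q_A = 0: 206 - 4q_A - 2(q_T) = 0.
Talus's profit: π_T = (305 - 2Q)q_T - (81q_T). Setting ∂π_T/∂q_T = 0: 224 - 4q_T - 2(q_A) = 0.
Best responses: q_A = (206 - 2q_T)/4, q_T = (224 - 2q_A)/4.
Solving the pair: q_A = 94/3, q_T = 121/3.
Total output Q = 215/3, so price P = 305 - 2·(215/3) = 485/3.

161.67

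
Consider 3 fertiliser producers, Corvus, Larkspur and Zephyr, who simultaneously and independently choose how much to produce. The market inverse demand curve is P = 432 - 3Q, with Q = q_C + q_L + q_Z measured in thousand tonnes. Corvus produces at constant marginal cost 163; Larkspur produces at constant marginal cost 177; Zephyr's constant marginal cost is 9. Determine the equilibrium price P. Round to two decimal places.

195.25

Corvus's profit: π_C = (432 - 3Q)q_C - (163q_C). Setting ∂π_C/∂q_C = 0: 269 - 6q_C - 3(q_L + q_Z) = 0.
Larkspur's first-order condition: 255 - 6q_L - 3(q_C + q_Z) = 0.
Zephyr's first-order condition: 423 - 6q_Z - 3(q_C + q_L) = 0.
Adding the 3 first-order conditions: 947 − 12Q = 0, so Q = 947/12.
Back-substituting: q_C = (269 − 947/4)/3 = 43/4, q_L = (255 − 947/4)/3 = 73/12, q_Z = (423 − 947/4)/3 = 745/12.
Total output Q = 947/12, so price P = 432 - 3·(947/12) = 781/4.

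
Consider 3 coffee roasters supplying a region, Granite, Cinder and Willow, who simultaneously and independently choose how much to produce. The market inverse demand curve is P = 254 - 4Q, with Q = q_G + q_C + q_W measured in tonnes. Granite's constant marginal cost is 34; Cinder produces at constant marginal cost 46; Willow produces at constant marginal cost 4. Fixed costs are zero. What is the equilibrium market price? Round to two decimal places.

84.50

Granite's profit: π_G = (254 - 4Q)q_G - (34q_G). Setting ∂π_G/∂q_G = 0: 220 - 8q_G - 4(q_C + q_W) = 0.
Cinder's profit: π_C = (254 - 4Q)q_C - (46q_C). Setting ∂π_C/∂q_C = 0: 208 - 8q_C - 4(q_G + q_W) = 0.
Willow's profit: π_W = (254 - 4Q)q_W - (4q_W). Setting ∂π_W/∂q_W = 0: 250 - 8q_W - 4(q_G + q_C) = 0.
Adding the 3 conditions: 678 − 8Q − 8Q = 0, i.e. Q = 339/8.
Back-substituting: q_G = (220 − 339/2)/4 = 101/8, q_C = (208 − 339/2)/4 = 77/8, q_W = (250 − 339/2)/4 = 161/8.
Total output Q = 339/8, so price P = 254 - 4·(339/8) = 169/2.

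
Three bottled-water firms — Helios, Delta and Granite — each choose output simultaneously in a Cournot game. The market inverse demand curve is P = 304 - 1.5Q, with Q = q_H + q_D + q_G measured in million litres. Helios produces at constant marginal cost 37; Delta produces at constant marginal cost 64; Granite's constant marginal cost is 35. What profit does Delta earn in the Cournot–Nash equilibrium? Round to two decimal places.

Helios's profit: π_H = (304 - 1.5Q)q_H - (37q_H). Setting ∂π_H/∂q_H = 0: 267 - 3q_H - (3/2)(q_D + q_G) = 0.
Delta's first-order condition: 240 - 3q_D - (3/2)(q_H + q_G) = 0.
Granite's first-order condition: 269 - 3q_G - (3/2)(q_H + q_D) = 0.
Adding the 3 first-order conditions: 776 − 6Q = 0, so Q = 388/3.
Back-substituting: q_H = (267 − 194)/(3/2) = 146/3, q_D = (240 − 194)/(3/2) = 92/3, q_G = (269 − 194)/(3/2) = 50.
Price P = 304 - (3/2)·(388/3) = 110.
Delta's profit: (110 - 64)·(92/3) = 1410.6667.

1410.67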